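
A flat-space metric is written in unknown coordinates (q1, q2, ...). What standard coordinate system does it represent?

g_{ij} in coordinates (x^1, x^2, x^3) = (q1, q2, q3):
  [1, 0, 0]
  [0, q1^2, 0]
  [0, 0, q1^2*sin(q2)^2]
The line element ds^2 = dq1^2 + q1^2 dq2^2 + q1^2 sin(q2)^2 dq3^2 is dr^2 + r^2 dθ^2 + r^2 sin(θ)^2 dφ^2 with q1 = r, q2 = θ, q3 = φ.
spherical coordinates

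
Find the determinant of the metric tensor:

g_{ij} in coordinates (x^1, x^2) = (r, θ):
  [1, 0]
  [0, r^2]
For a 2×2 metric: det(g) = g_{11}·g_{22} - g_{12}·g_{21}
= (1)·(r^2) - (0)·(0)
= r^2 - 0
det(g) = r^2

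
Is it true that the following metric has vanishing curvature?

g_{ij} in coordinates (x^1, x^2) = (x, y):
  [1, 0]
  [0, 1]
All metric components are constant, so every Christoffel symbol vanishes and R^i_{jkl} = 0.
Yes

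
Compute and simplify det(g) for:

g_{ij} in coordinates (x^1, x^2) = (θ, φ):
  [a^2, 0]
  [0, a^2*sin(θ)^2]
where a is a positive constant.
For a 2×2 metric: det(g) = g_{11}·g_{22} - g_{12}·g_{21}
= (a^2)·(a^2*sin(θ)^2) - (0)·(0)
= a^4*sin(θ)^2 - 0
det(g) = a^4*sin(θ)^2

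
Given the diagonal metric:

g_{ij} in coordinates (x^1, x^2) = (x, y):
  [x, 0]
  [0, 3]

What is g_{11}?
With x^1 = x, x^2 = y, g_{11} = g_{xx} is the row-1, column-1 entry of the matrix.
g_{11} = x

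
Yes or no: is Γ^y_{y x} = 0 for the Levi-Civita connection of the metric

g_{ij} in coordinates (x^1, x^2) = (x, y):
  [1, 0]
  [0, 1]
Γ^y_{y x} = (1/2) g^{yy} (∂_y g_{yx} + ∂_x g_{yy} - ∂_y g_{yx}) = (1/2)(1)((0) + (0) - (0)) = 0
This equals the proposed value 0.
Yes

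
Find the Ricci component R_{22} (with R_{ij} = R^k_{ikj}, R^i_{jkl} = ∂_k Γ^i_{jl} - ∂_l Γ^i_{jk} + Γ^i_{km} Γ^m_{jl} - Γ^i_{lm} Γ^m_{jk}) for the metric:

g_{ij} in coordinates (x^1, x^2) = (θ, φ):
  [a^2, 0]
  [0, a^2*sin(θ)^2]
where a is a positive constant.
Non-zero Christoffel symbols (Γ^k_{ij} = Γ^k_{ji}):
Γ^θ_{φ φ} = -sin(2*θ)/2
Γ^φ_{θ φ} = 1/tan(θ)
R^θ_{φ θ φ} = ∂_θ Γ^θ_{φ φ} - ∂_φ Γ^θ_{φ θ} + Γ^θ_{θ m} Γ^m_{φ φ} - Γ^θ_{φ m} Γ^m_{φ θ}
  = (-cos(2*θ)) - (0) + (0) - (-cos(θ)^2) = sin(θ)^2
R^φ_{φ φ φ} = 0 (a repeated index in an antisymmetric pair)
R_{φφ} = R^θ_{φ θ φ} + R^φ_{φ φ φ} = (sin(θ)^2) + (0) = sin(θ)^2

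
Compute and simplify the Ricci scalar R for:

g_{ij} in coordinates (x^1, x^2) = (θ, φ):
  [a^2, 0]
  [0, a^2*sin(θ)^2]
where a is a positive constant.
Non-zero Christoffel symbols (Γ^k_{ij} = Γ^k_{ji}):
Γ^θ_{φ φ} = -sin(2*θ)/2
Γ^φ_{θ φ} = 1/tan(θ)
Ricci tensor (R_{ij} = R^k_{ikj}): R_{θθ} = 1, R_{θφ} = 0, R_{φφ} = sin(θ)^2
Inverse metric: g^{θθ} = 1/a^2, g^{φφ} = 1/(a^2*sin(θ)^2)
R = g^{ij} R_{ij} = (1/a^2)(1) + (1/(a^2*sin(θ)^2))(sin(θ)^2) = 2/a^2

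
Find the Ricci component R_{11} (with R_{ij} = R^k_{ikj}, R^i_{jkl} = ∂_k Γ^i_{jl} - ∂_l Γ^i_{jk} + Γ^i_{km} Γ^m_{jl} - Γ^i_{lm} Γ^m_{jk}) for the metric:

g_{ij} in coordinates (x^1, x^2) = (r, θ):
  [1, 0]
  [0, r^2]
Non-zero Christoffel symbols (Γ^k_{ij} = Γ^k_{ji}):
Γ^r_{θ θ} = -r
Γ^θ_{r θ} = 1/r
R^r_{r r r} = 0 (a repeated index in an antisymmetric pair)
R^θ_{r θ r} = ∂_θ Γ^θ_{r r} - ∂_r Γ^θ_{r θ} + Γ^θ_{θ m} Γ^m_{r r} - Γ^θ_{r m} Γ^m_{r θ}
  = (0) - (-1/r^2) + (0) - (1/r^2) = 0
R_{rr} = R^r_{r r r} + R^θ_{r θ r} = (0) + (0) = 0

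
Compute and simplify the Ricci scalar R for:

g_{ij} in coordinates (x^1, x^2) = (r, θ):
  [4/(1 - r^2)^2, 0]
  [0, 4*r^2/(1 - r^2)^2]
Non-zero Christoffel symbols (Γ^k_{ij} = Γ^k_{ji}):
Γ^r_{r r} = 2*r/(1 - r^2)
Γ^r_{θ θ} = (r^3 + r)/(r^2 - 1)
Γ^θ_{r θ} = (-r^2 - 1)/(r^3 - r)
Ricci tensor (R_{ij} = R^k_{ikj}): R_{rr} = -4/(r^2 - 1)^2, R_{rθ} = 0, R_{θθ} = -4*r^2/(r^2 - 1)^2
Inverse metric: g^{rr} = (1 - r^2)^2/4, g^{θθ} = (1 - r^2)^2/(4*r^2)
R = g^{ij} R_{ij} = ((1 - r^2)^2/4)(-4/(r^2 - 1)^2) + ((1 - r^2)^2/(4*r^2))(-4*r^2/(r^2 - 1)^2) = -2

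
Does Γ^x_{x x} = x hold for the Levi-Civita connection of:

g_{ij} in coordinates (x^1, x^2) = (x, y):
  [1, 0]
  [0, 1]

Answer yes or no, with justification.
Γ^x_{x x} = (1/2) g^{xx} (∂_x g_{xx} + ∂_x g_{xx} - ∂_x g_{xx}) = (1/2)(1)((0) + (0) - (0)) = 0
This differs from the proposed value x.
No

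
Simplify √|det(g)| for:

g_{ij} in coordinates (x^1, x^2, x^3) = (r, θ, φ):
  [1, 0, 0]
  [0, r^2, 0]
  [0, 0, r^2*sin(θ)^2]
det(g) = r^4*sin(θ)^2
√|det(g)| = r^2*sin(θ) (taking 0 < θ < π so that |sin(θ)| = sin(θ))
Volume element: dV = r^2*sin(θ) dr dθ dφ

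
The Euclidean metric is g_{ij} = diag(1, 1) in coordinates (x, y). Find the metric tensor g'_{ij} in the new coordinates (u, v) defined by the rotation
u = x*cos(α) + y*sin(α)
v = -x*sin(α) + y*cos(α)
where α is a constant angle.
Invert the transformation: x = u*cos(α) - v*sin(α), y = u*sin(α) + v*cos(α)
g'_{ij} = (∂x^k/∂x'^i)(∂x^l/∂x'^j) g_{kl}; with g_{kl} = δ_{kl} this is Σ_k (∂x^k/∂x'^i)(∂x^k/∂x'^j).
Jacobian: ∂x/∂u = cos(α), ∂x/∂v = -sin(α), ∂y/∂u = sin(α), ∂y/∂v = cos(α)
g'_{uu} = (cos(α))(cos(α)) + (sin(α))(sin(α)) = 1
g'_{uv} = (cos(α))(-sin(α)) + (sin(α))(cos(α)) = 0
g'_{vv} = (-sin(α))(-sin(α)) + (cos(α))(cos(α)) = 1
g'_{ij} = diag(1, 1)
The Euclidean metric is invariant under rotations.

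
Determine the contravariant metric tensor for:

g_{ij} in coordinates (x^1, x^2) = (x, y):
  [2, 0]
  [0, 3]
The metric is diagonal, so g^{ij} is diagonal with entries 1/g_{ii}: diag(1/2, 1/3).
g^{ij}:
  [1/2, 0]
  [0, 1/3]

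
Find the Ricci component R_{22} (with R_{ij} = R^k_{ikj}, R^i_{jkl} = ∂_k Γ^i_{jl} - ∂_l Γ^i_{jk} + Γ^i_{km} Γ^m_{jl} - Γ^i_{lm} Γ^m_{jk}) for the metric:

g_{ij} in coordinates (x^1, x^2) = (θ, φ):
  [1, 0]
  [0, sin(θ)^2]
Non-zero Christoffel symbols (Γ^k_{ij} = Γ^k_{ji}):
Γ^θ_{φ φ} = -sin(2*θ)/2
Γ^φ_{θ φ} = 1/tan(θ)
R^θ_{φ θ φ} = ∂_θ Γ^θ_{φ φ} - ∂_φ Γ^θ_{φ θ} + Γ^θ_{θ m} Γ^m_{φ φ} - Γ^θ_{φ m} Γ^m_{φ θ}
  = (-cos(2*θ)) - (0) + (0) - (-cos(θ)^2) = sin(θ)^2
R^φ_{φ φ φ} = 0 (a repeated index in an antisymmetric pair)
R_{φφ} = R^θ_{φ θ φ} + R^φ_{φ φ φ} = (sin(θ)^2) + (0) = sin(θ)^2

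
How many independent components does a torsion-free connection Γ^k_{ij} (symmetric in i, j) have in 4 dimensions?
Γ^k_{ij} has n choices for the upper index and n(n+1)/2 independent symmetric lower index pairs.
Total = 4 × 4×5/2 = 4 × 10 = 40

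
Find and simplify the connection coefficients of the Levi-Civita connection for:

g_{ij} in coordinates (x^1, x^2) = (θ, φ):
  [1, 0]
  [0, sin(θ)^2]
Using Γ^k_{ij} = (1/2) g^{km} (∂_i g_{mj} + ∂_j g_{mi} - ∂_m g_{ij}); the metric is diagonal, so only the m = k term contributes.
Non-zero symbols (using the symmetry Γ^k_{ij} = Γ^k_{ji}):
Γ^θ_{φ φ} = (1/2) g^{θθ} (∂_φ g_{θφ} + ∂_φ g_{θφ} - ∂_θ g_{φφ}) = (1/2)(1)((0) + (0) - (sin(2*θ))) = -sin(2*θ)/2
Γ^φ_{θ φ} = (1/2) g^{φφ} (∂_θ g_{φφ} + ∂_φ g_{φθ} - ∂_φ g_{θφ}) = (1/2)(1/sin(θ)^2)((sin(2*θ)) + (0) - (0)) = 1/tan(θ)
All other Christoffel symbols are zero.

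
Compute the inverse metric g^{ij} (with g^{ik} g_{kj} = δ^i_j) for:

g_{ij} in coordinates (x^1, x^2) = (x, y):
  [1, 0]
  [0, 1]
The metric is diagonal, so g^{ij} is diagonal with entries 1/g_{ii}: diag(1, 1).
g^{ij}:
  [1, 0]
  [0, 1]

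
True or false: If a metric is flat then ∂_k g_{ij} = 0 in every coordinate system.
Flatness means R^i_{jkl} = 0; the components can still vary, e.g. the flat plane in polar coordinates has g_{θθ} = r^2.
False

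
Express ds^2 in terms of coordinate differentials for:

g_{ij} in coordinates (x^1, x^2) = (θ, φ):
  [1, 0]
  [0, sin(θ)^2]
ds^2 = g_{ij} dx^i dx^j; only the non-zero components contribute.
ds^2 = dθ^2 + sin(θ)^2 dφ^2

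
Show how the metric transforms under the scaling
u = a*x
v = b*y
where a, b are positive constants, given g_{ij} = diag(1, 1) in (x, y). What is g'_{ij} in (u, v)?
Invert the transformation: x = u/a, y = v/b
g'_{ij} = (∂x^k/∂x'^i)(∂x^l/∂x'^j) g_{kl}; with g_{kl} = δ_{kl} this is Σ_k (∂x^k/∂x'^i)(∂x^k/∂x'^j).
Jacobian: ∂x/∂u = 1/a, ∂x/∂v = 0, ∂y/∂u = 0, ∂y/∂v = 1/b
g'_{uu} = (1/a)(1/a) + (0)(0) = 1/a^2
g'_{uv} = (1/a)(0) + (0)(1/b) = 0
g'_{vv} = (0)(0) + (1/b)(1/b) = 1/b^2
g'_{ij} = diag(1/a^2, 1/b^2)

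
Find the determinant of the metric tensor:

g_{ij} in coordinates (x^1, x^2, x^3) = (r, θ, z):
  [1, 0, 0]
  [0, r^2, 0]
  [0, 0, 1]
Diagonal metric: det(g) = g_{11}·g_{22}·g_{33}
= (1)·(r^2)·(1)
det(g) = r^2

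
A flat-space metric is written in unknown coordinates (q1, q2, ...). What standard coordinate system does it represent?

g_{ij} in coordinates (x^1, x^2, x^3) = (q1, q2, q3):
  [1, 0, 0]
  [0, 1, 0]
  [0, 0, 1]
All components are constant and the metric is the identity, i.e. orthonormal rectilinear coordinates.
Cartesian (3D) coordinates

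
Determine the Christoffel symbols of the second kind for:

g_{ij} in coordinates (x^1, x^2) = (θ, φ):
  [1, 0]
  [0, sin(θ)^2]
Using Γ^k_{ij} = (1/2) g^{km} (∂_i g_{mj} + ∂_j g_{mi} - ∂_m g_{ij}); the metric is diagonal, so only the m = k term contributes.
Non-zero symbols (using the symmetry Γ^k_{ij} = Γ^k_{ji}):
Γ^θ_{φ φ} = (1/2) g^{θθ} (∂_φ g_{θφ} + ∂_φ g_{θφ} - ∂_θ g_{φφ}) = (1/2)(1)((0) + (0) - (sin(2*θ))) = -sin(2*θ)/2
Γ^φ_{θ φ} = (1/2) g^{φφ} (∂_θ g_{φφ} + ∂_φ g_{φθ} - ∂_φ g_{θφ}) = (1/2)(1/sin(θ)^2)((sin(2*θ)) + (0) - (0)) = 1/tan(θ)
All other Christoffel symbols are zero.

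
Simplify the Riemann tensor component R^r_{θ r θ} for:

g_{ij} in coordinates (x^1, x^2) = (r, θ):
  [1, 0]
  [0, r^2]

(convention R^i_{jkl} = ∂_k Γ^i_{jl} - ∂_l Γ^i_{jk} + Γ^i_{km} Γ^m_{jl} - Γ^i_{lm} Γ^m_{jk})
Non-zero Christoffel symbols (Γ^k_{ij} = Γ^k_{ji}):
Γ^r_{θ θ} = -r
Γ^θ_{r θ} = 1/r
R^r_{θ r θ} = ∂_r Γ^r_{θ θ} - ∂_θ Γ^r_{θ r} + Γ^r_{r m} Γ^m_{θ θ} - Γ^r_{θ m} Γ^m_{θ r}
  = (-1) - (0) + (0) - (-1) = 0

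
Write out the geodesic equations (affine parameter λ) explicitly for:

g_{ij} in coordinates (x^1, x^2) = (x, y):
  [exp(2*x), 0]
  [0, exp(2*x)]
Geodesic equation: d^2x^k/dλ^2 + Γ^k_{ij} (dx^i/dλ)(dx^j/dλ) = 0.
Non-zero Christoffel symbols:
Γ^x_{x x} = 1
Γ^x_{y y} = -1
Γ^y_{x y} = 1
Substituting (the symmetric pair Γ^k_{ij}, Γ^k_{ji} combines into a factor 2):
d^2x/dλ^2 + (dx/dλ)^2 - (dy/dλ)^2 = 0
d^2y/dλ^2 + 2 (dx/dλ)(dy/dλ) = 0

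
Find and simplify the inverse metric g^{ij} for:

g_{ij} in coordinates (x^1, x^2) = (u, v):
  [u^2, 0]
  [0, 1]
The metric is diagonal, so g^{ij} is diagonal with entries 1/g_{ii}: diag(1/(u^2), 1).
g^{ij}:
  [1/u^2, 0]
  [0, 1]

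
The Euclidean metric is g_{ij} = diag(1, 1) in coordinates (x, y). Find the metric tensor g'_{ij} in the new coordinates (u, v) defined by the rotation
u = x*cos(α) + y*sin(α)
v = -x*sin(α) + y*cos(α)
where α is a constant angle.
Invert the transformation: x = u*cos(α) - v*sin(α), y = u*sin(α) + v*cos(α)
g'_{ij} = (∂x^k/∂x'^i)(∂x^l/∂x'^j) g_{kl}; with g_{kl} = δ_{kl} this is Σ_k (∂x^k/∂x'^i)(∂x^k/∂x'^j).
Jacobian: ∂x/∂u = cos(α), ∂x/∂v = -sin(α), ∂y/∂u = sin(α), ∂y/∂v = cos(α)
g'_{uu} = (cos(α))(cos(α)) + (sin(α))(sin(α)) = 1
g'_{uv} = (cos(α))(-sin(α)) + (sin(α))(cos(α)) = 0
g'_{vv} = (-sin(α))(-sin(α)) + (cos(α))(cos(α)) = 1
g'_{ij} = diag(1, 1)
The Euclidean metric is invariant under rotations.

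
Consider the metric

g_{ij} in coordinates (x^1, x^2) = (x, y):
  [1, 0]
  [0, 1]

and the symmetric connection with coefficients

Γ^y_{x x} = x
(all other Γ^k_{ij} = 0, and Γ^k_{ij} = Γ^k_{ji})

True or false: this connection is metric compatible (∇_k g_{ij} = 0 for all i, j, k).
Using ∇_k g_{ij} = ∂_k g_{ij} - Γ^m_{ki} g_{mj} - Γ^m_{kj} g_{im}:
∇_x g_{xy} = (0) - (x) - (0) = -x ≠ 0
So the connection is not metric compatible (it is not the Levi-Civita connection).
False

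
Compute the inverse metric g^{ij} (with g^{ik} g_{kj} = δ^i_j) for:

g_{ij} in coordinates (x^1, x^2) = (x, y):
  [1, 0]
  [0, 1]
The metric is diagonal, so g^{ij} is diagonal with entries 1/g_{ii}: diag(1, 1).
g^{ij}:
  [1, 0]
  [0, 1]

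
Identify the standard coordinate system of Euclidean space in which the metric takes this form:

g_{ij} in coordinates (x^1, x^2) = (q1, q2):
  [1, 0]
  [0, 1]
All components are constant and the metric is the identity, i.e. orthonormal rectilinear coordinates.
Cartesian (2D) coordinates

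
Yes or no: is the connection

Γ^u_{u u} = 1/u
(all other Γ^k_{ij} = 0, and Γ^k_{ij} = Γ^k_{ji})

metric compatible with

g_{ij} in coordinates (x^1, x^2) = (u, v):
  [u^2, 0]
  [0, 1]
Using ∇_k g_{ij} = ∂_k g_{ij} - Γ^m_{ki} g_{mj} - Γ^m_{kj} g_{im}:
e.g. ∇_u g_{uu} = (2*u) - (u) - (u) = 0
Every component ∇_k g_{ij} vanishes: the connection is metric compatible.
Yes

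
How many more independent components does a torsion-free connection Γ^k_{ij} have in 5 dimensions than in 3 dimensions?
Independent components in n dimensions: n × n(n+1)/2 = n^2(n+1)/2.
5D: 5 × 15 = 75
3D: 3 × 6 = 18
Difference = 75 - 18 = 57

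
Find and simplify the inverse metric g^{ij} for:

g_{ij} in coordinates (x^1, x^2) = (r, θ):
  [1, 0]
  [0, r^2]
The metric is diagonal, so g^{ij} is diagonal with entries 1/g_{ii}: diag(1, 1/(r^2)).
g^{ij}:
  [1, 0]
  [0, 1/r^2]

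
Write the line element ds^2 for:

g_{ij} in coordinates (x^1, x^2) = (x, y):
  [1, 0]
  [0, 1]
ds^2 = g_{ij} dx^i dx^j; only the non-zero components contribute.
ds^2 = dx^2 + dy^2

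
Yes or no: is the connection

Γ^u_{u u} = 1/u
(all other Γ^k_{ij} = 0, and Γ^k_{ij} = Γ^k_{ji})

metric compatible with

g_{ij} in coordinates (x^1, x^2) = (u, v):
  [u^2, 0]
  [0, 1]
Using ∇_k g_{ij} = ∂_k g_{ij} - Γ^m_{ki} g_{mj} - Γ^m_{kj} g_{im}:
e.g. ∇_u g_{uu} = (2*u) - (u) - (u) = 0
Every component ∇_k g_{ij} vanishes: the connection is metric compatible.
Yes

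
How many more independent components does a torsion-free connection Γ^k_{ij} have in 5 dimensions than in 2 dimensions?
Independent components in n dimensions: n × n(n+1)/2 = n^2(n+1)/2.
5D: 5 × 15 = 75
2D: 2 × 3 = 6
Difference = 75 - 6 = 69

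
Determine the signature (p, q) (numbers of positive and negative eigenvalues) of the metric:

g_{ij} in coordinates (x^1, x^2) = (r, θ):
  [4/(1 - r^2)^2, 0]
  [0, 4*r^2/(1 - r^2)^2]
The metric is diagonal, so its eigenvalues are the diagonal entries: 4/(1 - r^2)^2, 4*r^2/(1 - r^2)^2 (at a generic point, where coordinate-dependent entries are positive).
2 positive, 0 negative.
(2, 0) - Riemannian (positive definite)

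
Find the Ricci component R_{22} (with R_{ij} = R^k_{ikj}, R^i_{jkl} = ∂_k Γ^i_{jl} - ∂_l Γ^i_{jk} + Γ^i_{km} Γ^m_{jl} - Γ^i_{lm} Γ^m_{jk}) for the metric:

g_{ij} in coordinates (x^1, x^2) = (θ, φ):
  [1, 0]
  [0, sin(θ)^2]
Non-zero Christoffel symbols (Γ^k_{ij} = Γ^k_{ji}):
Γ^θ_{φ φ} = -sin(2*θ)/2
Γ^φ_{θ φ} = 1/tan(θ)
R^θ_{φ θ φ} = ∂_θ Γ^θ_{φ φ} - ∂_φ Γ^θ_{φ θ} + Γ^θ_{θ m} Γ^m_{φ φ} - Γ^θ_{φ m} Γ^m_{φ θ}
  = (-cos(2*θ)) - (0) + (0) - (-cos(θ)^2) = sin(θ)^2
R^φ_{φ φ φ} = 0 (a repeated index in an antisymmetric pair)
R_{φφ} = R^θ_{φ θ φ} + R^φ_{φ φ φ} = (sin(θ)^2) + (0) = sin(θ)^2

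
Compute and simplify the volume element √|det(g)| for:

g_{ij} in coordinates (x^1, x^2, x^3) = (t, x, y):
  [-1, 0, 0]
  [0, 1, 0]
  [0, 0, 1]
det(g) = -1
√|det(g)| = 1
Volume element: dV = 1 dt dx dy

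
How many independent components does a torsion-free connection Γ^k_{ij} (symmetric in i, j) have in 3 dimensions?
Γ^k_{ij} has n choices for the upper index and n(n+1)/2 independent symmetric lower index pairs.
Total = 3 × 3×4/2 = 3 × 6 = 18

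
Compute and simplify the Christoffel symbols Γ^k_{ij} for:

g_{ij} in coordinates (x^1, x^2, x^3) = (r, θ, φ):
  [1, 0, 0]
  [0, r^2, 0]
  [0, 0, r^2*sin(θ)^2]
Using Γ^k_{ij} = (1/2) g^{km} (∂_i g_{mj} + ∂_j g_{mi} - ∂_m g_{ij}); the metric is diagonal, so only the m = k term contributes.
Non-zero symbols (using the symmetry Γ^k_{ij} = Γ^k_{ji}):
Γ^r_{θ θ} = (1/2) g^{rr} (∂_θ g_{rθ} + ∂_θ g_{rθ} - ∂_r g_{θθ}) = (1/2)(1)((0) + (0) - (2*r)) = -r
Γ^r_{φ φ} = (1/2) g^{rr} (∂_φ g_{rφ} + ∂_φ g_{rφ} - ∂_r g_{φφ}) = (1/2)(1)((0) + (0) - (2*r*sin(θ)^2)) = -r*sin(θ)^2
Γ^θ_{r θ} = (1/2) g^{θθ} (∂_r g_{θθ} + ∂_θ g_{θr} - ∂_θ g_{rθ}) = (1/2)(1/r^2)((2*r) + (0) - (0)) = 1/r
Γ^θ_{φ φ} = (1/2) g^{θθ} (∂_φ g_{θφ} + ∂_φ g_{θφ} - ∂_θ g_{φφ}) = (1/2)(1/r^2)((0) + (0) - (r^2*sin(2*θ))) = -sin(2*θ)/2
Γ^φ_{r φ} = (1/2) g^{φφ} (∂_r g_{φφ} + ∂_φ g_{φr} - ∂_φ g_{rφ}) = (1/2)(1/(r^2*sin(θ)^2))((2*r*sin(θ)^2) + (0) - (0)) = 1/r
Γ^φ_{θ φ} = (1/2) g^{φφ} (∂_θ g_{φφ} + ∂_φ g_{φθ} - ∂_φ g_{θφ}) = (1/2)(1/(r^2*sin(θ)^2))((r^2*sin(2*θ)) + (0) - (0)) = 1/tan(θ)
All other Christoffel symbols are zero.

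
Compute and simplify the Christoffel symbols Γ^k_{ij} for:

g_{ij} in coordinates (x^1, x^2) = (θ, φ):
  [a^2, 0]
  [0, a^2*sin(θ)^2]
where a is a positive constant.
Using Γ^k_{ij} = (1/2) g^{km} (∂_i g_{mj} + ∂_j g_{mi} - ∂_m g_{ij}); the metric is diagonal, so only the m = k term contributes.
Non-zero symbols (using the symmetry Γ^k_{ij} = Γ^k_{ji}):
Γ^θ_{φ φ} = (1/2) g^{θθ} (∂_φ g_{θφ} + ∂_φ g_{θφ} - ∂_θ g_{φφ}) = (1/2)(1/a^2)((0) + (0) - (a^2*sin(2*θ))) = -sin(2*θ)/2
Γ^φ_{θ φ} = (1/2) g^{φφ} (∂_θ g_{φφ} + ∂_φ g_{φθ} - ∂_φ g_{θφ}) = (1/2)(1/(a^2*sin(θ)^2))((a^2*sin(2*θ)) + (0) - (0)) = 1/tan(θ)
All other Christoffel symbols are zero.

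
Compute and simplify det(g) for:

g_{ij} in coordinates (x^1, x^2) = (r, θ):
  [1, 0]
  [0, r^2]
For a 2×2 metric: det(g) = g_{11}·g_{22} - g_{12}·g_{21}
= (1)·(r^2) - (0)·(0)
= r^2 - 0
det(g) = r^2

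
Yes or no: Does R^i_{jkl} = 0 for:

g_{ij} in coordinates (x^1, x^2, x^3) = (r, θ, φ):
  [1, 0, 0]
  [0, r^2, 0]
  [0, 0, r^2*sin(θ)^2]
Non-zero Christoffel symbols:
Γ^r_{θ θ} = -r
Γ^r_{φ φ} = -r*sin(θ)^2
Γ^θ_{r θ} = 1/r
Γ^θ_{φ φ} = -sin(2*θ)/2
Γ^φ_{r φ} = 1/r
Γ^φ_{θ φ} = 1/tan(θ)
Ricci tensor: R_{rr} = 0, R_{rθ} = 0, R_{rφ} = 0, R_{θθ} = 0, R_{θφ} = 0, R_{φφ} = 0
All R_{ij} vanish; in 3 dimensions the Riemann tensor is fully determined by the Ricci tensor, so R^i_{jkl} = 0: the metric is flat (curvilinear coordinates on flat space).
Yes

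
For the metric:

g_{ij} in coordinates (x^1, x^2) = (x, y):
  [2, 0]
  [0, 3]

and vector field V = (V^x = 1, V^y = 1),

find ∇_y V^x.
All Christoffel symbols are zero.
∇_y V^x = ∂_y V^x + Γ^x_{y j} V^j
  = (0) + (0)(1) + (0)(1)
  = 0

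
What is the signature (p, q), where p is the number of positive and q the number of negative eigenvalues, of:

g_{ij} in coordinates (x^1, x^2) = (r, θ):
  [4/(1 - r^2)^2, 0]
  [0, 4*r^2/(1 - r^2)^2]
The metric is diagonal, so its eigenvalues are the diagonal entries: 4/(1 - r^2)^2, 4*r^2/(1 - r^2)^2 (at a generic point, where coordinate-dependent entries are positive).
2 positive, 0 negative.
(2, 0) - Riemannian (positive definite)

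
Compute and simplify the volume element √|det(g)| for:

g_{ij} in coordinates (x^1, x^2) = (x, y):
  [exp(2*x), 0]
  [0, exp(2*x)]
det(g) = exp(4*x)
√|det(g)| = exp(2*x)
Volume element: dV = exp(2*x) dx dy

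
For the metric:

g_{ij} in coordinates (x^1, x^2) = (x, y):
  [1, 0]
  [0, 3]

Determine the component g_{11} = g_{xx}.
With x^1 = x, x^2 = y, g_{11} = g_{xx} is the row-1, column-1 entry of the matrix.
g_{11} = 1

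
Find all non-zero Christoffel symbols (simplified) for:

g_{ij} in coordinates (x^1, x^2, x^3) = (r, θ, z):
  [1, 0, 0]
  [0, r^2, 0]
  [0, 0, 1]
Using Γ^k_{ij} = (1/2) g^{km} (∂_i g_{mj} + ∂_j g_{mi} - ∂_m g_{ij}); the metric is diagonal, so only the m = k term contributes.
Non-zero symbols (using the symmetry Γ^k_{ij} = Γ^k_{ji}):
Γ^r_{θ θ} = (1/2) g^{rr} (∂_θ g_{rθ} + ∂_θ g_{rθ} - ∂_r g_{θθ}) = (1/2)(1)((0) + (0) - (2*r)) = -r
Γ^θ_{r θ} = (1/2) g^{θθ} (∂_r g_{θθ} + ∂_θ g_{θr} - ∂_θ g_{rθ}) = (1/2)(1/r^2)((2*r) + (0) - (0)) = 1/r
All other Christoffel symbols are zero.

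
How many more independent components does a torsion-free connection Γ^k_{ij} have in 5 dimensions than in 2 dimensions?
Independent components in n dimensions: n × n(n+1)/2 = n^2(n+1)/2.
5D: 5 × 15 = 75
2D: 2 × 3 = 6
Difference = 75 - 6 = 69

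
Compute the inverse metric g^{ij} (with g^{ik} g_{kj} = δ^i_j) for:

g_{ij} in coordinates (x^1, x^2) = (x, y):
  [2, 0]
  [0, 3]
The metric is diagonal, so g^{ij} is diagonal with entries 1/g_{ii}: diag(1/2, 1/3).
g^{ij}:
  [1/2, 0]
  [0, 1/3]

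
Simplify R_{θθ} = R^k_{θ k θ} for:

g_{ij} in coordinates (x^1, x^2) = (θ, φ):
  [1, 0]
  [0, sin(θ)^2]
Non-zero Christoffel symbols (Γ^k_{ij} = Γ^k_{ji}):
Γ^θ_{φ φ} = -sin(2*θ)/2
Γ^φ_{θ φ} = 1/tan(θ)
R^θ_{θ θ θ} = 0 (a repeated index in an antisymmetric pair)
R^φ_{θ φ θ} = ∂_φ Γ^φ_{θ θ} - ∂_θ Γ^φ_{θ φ} + Γ^φ_{φ m} Γ^m_{θ θ} - Γ^φ_{θ m} Γ^m_{θ φ}
  = (0) - (-1/sin(θ)^2) + (0) - (1/tan(θ)^2) = 1
R_{θθ} = R^θ_{θ θ θ} + R^φ_{θ φ θ} = (0) + (1) = 1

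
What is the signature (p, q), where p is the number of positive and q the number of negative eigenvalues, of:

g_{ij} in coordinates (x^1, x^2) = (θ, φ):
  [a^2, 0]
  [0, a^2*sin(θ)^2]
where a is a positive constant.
The metric is diagonal, so its eigenvalues are the diagonal entries: a^2, a^2*sin(θ)^2 (at a generic point, where coordinate-dependent entries are positive).
2 positive, 0 negative.
(2, 0) - Riemannian (positive definite)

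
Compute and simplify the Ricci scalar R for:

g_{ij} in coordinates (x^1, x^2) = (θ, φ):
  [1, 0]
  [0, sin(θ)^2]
Non-zero Christoffel symbols (Γ^k_{ij} = Γ^k_{ji}):
Γ^θ_{φ φ} = -sin(2*θ)/2
Γ^φ_{θ φ} = 1/tan(θ)
Ricci tensor (R_{ij} = R^k_{ikj}): R_{θθ} = 1, R_{θφ} = 0, R_{φφ} = sin(θ)^2
Inverse metric: g^{θθ} = 1, g^{φφ} = 1/sin(θ)^2
R = g^{ij} R_{ij} = (1)(1) + (1/sin(θ)^2)(sin(θ)^2) = 2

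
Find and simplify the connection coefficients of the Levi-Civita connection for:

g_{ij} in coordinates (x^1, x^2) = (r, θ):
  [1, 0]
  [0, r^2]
Using Γ^k_{ij} = (1/2) g^{km} (∂_i g_{mj} + ∂_j g_{mi} - ∂_m g_{ij}); the metric is diagonal, so only the m = k term contributes.
Non-zero symbols (using the symmetry Γ^k_{ij} = Γ^k_{ji}):
Γ^r_{θ θ} = (1/2) g^{rr} (∂_θ g_{rθ} + ∂_θ g_{rθ} - ∂_r g_{θθ}) = (1/2)(1)((0) + (0) - (2*r)) = -r
Γ^θ_{r θ} = (1/2) g^{θθ} (∂_r g_{θθ} + ∂_θ g_{θr} - ∂_θ g_{rθ}) = (1/2)(1/r^2)((2*r) + (0) - (0)) = 1/r
All other Christoffel symbols are zero.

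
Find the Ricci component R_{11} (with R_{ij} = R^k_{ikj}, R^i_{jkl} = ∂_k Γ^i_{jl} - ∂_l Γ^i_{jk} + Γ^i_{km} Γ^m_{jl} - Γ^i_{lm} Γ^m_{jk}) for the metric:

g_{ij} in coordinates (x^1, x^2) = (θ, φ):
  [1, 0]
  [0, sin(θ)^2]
Non-zero Christoffel symbols (Γ^k_{ij} = Γ^k_{ji}):
Γ^θ_{φ φ} = -sin(2*θ)/2
Γ^φ_{θ φ} = 1/tan(θ)
R^θ_{θ θ θ} = 0 (a repeated index in an antisymmetric pair)
R^φ_{θ φ θ} = ∂_φ Γ^φ_{θ θ} - ∂_θ Γ^φ_{θ φ} + Γ^φ_{φ m} Γ^m_{θ θ} - Γ^φ_{θ m} Γ^m_{θ φ}
  = (0) - (-1/sin(θ)^2) + (0) - (1/tan(θ)^2) = 1
R_{θθ} = R^θ_{θ θ θ} + R^φ_{θ φ θ} = (0) + (1) = 1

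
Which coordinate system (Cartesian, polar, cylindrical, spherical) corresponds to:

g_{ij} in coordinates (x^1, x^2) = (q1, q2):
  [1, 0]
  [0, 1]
All components are constant and the metric is the identity, i.e. orthonormal rectilinear coordinates.
Cartesian (2D) coordinates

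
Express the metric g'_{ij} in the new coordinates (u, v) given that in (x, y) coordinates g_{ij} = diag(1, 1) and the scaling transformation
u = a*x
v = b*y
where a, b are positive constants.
Invert the transformation: x = u/a, y = v/b
g'_{ij} = (∂x^k/∂x'^i)(∂x^l/∂x'^j) g_{kl}; with g_{kl} = δ_{kl} this is Σ_k (∂x^k/∂x'^i)(∂x^k/∂x'^j).
Jacobian: ∂x/∂u = 1/a, ∂x/∂v = 0, ∂y/∂u = 0, ∂y/∂v = 1/b
g'_{uu} = (1/a)(1/a) + (0)(0) = 1/a^2
g'_{uv} = (1/a)(0) + (0)(1/b) = 0
g'_{vv} = (0)(0) + (1/b)(1/b) = 1/b^2
g'_{ij} = diag(1/a^2, 1/b^2)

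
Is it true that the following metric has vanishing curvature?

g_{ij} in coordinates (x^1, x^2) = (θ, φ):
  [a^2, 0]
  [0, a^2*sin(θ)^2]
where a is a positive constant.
Non-zero Christoffel symbols:
Γ^θ_{φ φ} = -sin(2*θ)/2
Γ^φ_{θ φ} = 1/tan(θ)
Ricci tensor: R_{θθ} = 1, R_{θφ} = 0, R_{φφ} = sin(θ)^2
The Ricci tensor is non-zero, so the Riemann tensor is non-zero: not flat.
No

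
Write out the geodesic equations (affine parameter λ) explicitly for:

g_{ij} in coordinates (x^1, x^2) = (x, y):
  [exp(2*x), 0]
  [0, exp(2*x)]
Geodesic equation: d^2x^k/dλ^2 + Γ^k_{ij} (dx^i/dλ)(dx^j/dλ) = 0.
Non-zero Christoffel symbols:
Γ^x_{x x} = 1
Γ^x_{y y} = -1
Γ^y_{x y} = 1
Substituting (the symmetric pair Γ^k_{ij}, Γ^k_{ji} combines into a factor 2):
d^2x/dλ^2 + (dx/dλ)^2 - (dy/dλ)^2 = 0
d^2y/dλ^2 + 2 (dx/dλ)(dy/dλ) = 0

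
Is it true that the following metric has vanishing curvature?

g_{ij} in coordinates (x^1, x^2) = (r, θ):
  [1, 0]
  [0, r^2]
Non-zero Christoffel symbols:
Γ^r_{θ θ} = -r
Γ^θ_{r θ} = 1/r
Ricci tensor: R_{rr} = 0, R_{rθ} = 0, R_{θθ} = 0
All R_{ij} vanish; in 2 dimensions the Riemann tensor is fully determined by the Ricci tensor, so R^i_{jkl} = 0: the metric is flat (curvilinear coordinates on flat space).
Yes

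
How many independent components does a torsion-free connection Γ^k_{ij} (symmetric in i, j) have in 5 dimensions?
Γ^k_{ij} has n choices for the upper index and n(n+1)/2 independent symmetric lower index pairs.
Total = 5 × 5×6/2 = 5 × 15 = 75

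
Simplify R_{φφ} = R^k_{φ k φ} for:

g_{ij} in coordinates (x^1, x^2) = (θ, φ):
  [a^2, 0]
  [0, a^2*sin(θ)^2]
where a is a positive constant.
Non-zero Christoffel symbols (Γ^k_{ij} = Γ^k_{ji}):
Γ^θ_{φ φ} = -sin(2*θ)/2
Γ^φ_{θ φ} = 1/tan(θ)
R^θ_{φ θ φ} = ∂_θ Γ^θ_{φ φ} - ∂_φ Γ^θ_{φ θ} + Γ^θ_{θ m} Γ^m_{φ φ} - Γ^θ_{φ m} Γ^m_{φ θ}
  = (-cos(2*θ)) - (0) + (0) - (-cos(θ)^2) = sin(θ)^2
R^φ_{φ φ φ} = 0 (a repeated index in an antisymmetric pair)
R_{φφ} = R^θ_{φ θ φ} + R^φ_{φ φ φ} = (sin(θ)^2) + (0) = sin(θ)^2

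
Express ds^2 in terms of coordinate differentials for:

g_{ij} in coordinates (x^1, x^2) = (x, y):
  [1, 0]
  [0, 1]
ds^2 = g_{ij} dx^i dx^j; only the non-zero components contribute.
ds^2 = dx^2 + dy^2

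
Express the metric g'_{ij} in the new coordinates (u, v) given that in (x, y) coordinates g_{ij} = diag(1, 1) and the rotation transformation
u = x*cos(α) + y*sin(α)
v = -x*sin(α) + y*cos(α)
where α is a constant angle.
Invert the transformation: x = u*cos(α) - v*sin(α), y = u*sin(α) + v*cos(α)
g'_{ij} = (∂x^k/∂x'^i)(∂x^l/∂x'^j) g_{kl}; with g_{kl} = δ_{kl} this is Σ_k (∂x^k/∂x'^i)(∂x^k/∂x'^j).
Jacobian: ∂x/∂u = cos(α), ∂x/∂v = -sin(α), ∂y/∂u = sin(α), ∂y/∂v = cos(α)
g'_{uu} = (cos(α))(cos(α)) + (sin(α))(sin(α)) = 1
g'_{uv} = (cos(α))(-sin(α)) + (sin(α))(cos(α)) = 0
g'_{vv} = (-sin(α))(-sin(α)) + (cos(α))(cos(α)) = 1
g'_{ij} = diag(1, 1)
The Euclidean metric is invariant under rotations.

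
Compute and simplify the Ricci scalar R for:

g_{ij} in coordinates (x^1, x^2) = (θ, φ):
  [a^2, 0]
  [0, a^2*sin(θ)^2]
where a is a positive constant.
Non-zero Christoffel symbols (Γ^k_{ij} = Γ^k_{ji}):
Γ^θ_{φ φ} = -sin(2*θ)/2
Γ^φ_{θ φ} = 1/tan(θ)
Ricci tensor (R_{ij} = R^k_{ikj}): R_{θθ} = 1, R_{θφ} = 0, R_{φφ} = sin(θ)^2
Inverse metric: g^{θθ} = 1/a^2, g^{φφ} = 1/(a^2*sin(θ)^2)
R = g^{ij} R_{ij} = (1/a^2)(1) + (1/(a^2*sin(θ)^2))(sin(θ)^2) = 2/a^2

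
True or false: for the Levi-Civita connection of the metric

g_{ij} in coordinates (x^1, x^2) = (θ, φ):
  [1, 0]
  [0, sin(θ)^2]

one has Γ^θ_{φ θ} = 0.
Γ^θ_{φ θ} = (1/2) g^{θθ} (∂_φ g_{θθ} + ∂_θ g_{θφ} - ∂_θ g_{φθ}) = (1/2)(1)((0) + (0) - (0)) = 0
This equals the proposed value 0.
True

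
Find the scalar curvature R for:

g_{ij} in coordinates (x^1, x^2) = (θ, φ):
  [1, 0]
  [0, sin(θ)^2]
Non-zero Christoffel symbols (Γ^k_{ij} = Γ^k_{ji}):
Γ^θ_{φ φ} = -sin(2*θ)/2
Γ^φ_{θ φ} = 1/tan(θ)
Ricci tensor (R_{ij} = R^k_{ikj}): R_{θθ} = 1, R_{θφ} = 0, R_{φφ} = sin(θ)^2
Inverse metric: g^{θθ} = 1, g^{φφ} = 1/sin(θ)^2
R = g^{ij} R_{ij} = (1)(1) + (1/sin(θ)^2)(sin(θ)^2) = 2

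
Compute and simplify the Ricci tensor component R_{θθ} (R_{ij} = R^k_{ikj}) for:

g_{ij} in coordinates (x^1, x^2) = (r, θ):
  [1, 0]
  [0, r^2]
Non-zero Christoffel symbols (Γ^k_{ij} = Γ^k_{ji}):
Γ^r_{θ θ} = -r
Γ^θ_{r θ} = 1/r
R^r_{θ r θ} = ∂_r Γ^r_{θ θ} - ∂_θ Γ^r_{θ r} + Γ^r_{r m} Γ^m_{θ θ} - Γ^r_{θ m} Γ^m_{θ r}
  = (-1) - (0) + (0) - (-1) = 0
R^θ_{θ θ θ} = 0 (a repeated index in an antisymmetric pair)
R_{θθ} = R^r_{θ r θ} + R^θ_{θ θ θ} = (0) + (0) = 0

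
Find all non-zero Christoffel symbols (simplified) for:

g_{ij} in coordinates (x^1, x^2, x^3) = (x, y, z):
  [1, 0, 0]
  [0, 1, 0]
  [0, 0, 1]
Using Γ^k_{ij} = (1/2) g^{km} (∂_i g_{mj} + ∂_j g_{mi} - ∂_m g_{ij}); the metric is diagonal, so only the m = k term contributes.
Every metric component is constant, so all ∂_m g_{ij} = 0 and every Christoffel symbol vanishes.
All Christoffel symbols are zero.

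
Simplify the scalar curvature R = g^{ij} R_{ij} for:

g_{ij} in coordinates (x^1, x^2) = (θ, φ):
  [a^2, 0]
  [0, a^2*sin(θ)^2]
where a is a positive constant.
Non-zero Christoffel symbols (Γ^k_{ij} = Γ^k_{ji}):
Γ^θ_{φ φ} = -sin(2*θ)/2
Γ^φ_{θ φ} = 1/tan(θ)
Ricci tensor (R_{ij} = R^k_{ikj}): R_{θθ} = 1, R_{θφ} = 0, R_{φφ} = sin(θ)^2
Inverse metric: g^{θθ} = 1/a^2, g^{φφ} = 1/(a^2*sin(θ)^2)
R = g^{ij} R_{ij} = (1/a^2)(1) + (1/(a^2*sin(θ)^2))(sin(θ)^2) = 2/a^2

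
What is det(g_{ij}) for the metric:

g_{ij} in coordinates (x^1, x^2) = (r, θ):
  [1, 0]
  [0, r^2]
For a 2×2 metric: det(g) = g_{11}·g_{22} - g_{12}·g_{21}
= (1)·(r^2) - (0)·(0)
= r^2 - 0
det(g) = r^2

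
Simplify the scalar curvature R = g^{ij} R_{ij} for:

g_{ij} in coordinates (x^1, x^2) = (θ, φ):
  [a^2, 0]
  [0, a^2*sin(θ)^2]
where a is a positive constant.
Non-zero Christoffel symbols (Γ^k_{ij} = Γ^k_{ji}):
Γ^θ_{φ φ} = -sin(2*θ)/2
Γ^φ_{θ φ} = 1/tan(θ)
Ricci tensor (R_{ij} = R^k_{ikj}): R_{θθ} = 1, R_{θφ} = 0, R_{φφ} = sin(θ)^2
Inverse metric: g^{θθ} = 1/a^2, g^{φφ} = 1/(a^2*sin(θ)^2)
R = g^{ij} R_{ij} = (1/a^2)(1) + (1/(a^2*sin(θ)^2))(sin(θ)^2) = 2/a^2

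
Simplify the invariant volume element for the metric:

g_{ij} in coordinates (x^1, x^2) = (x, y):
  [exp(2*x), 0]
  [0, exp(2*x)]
det(g) = exp(4*x)
√|det(g)| = exp(2*x)
Volume element: dV = exp(2*x) dx dy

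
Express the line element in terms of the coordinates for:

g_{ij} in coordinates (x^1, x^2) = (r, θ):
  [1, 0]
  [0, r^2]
ds^2 = g_{ij} dx^i dx^j; only the non-zero components contribute.
ds^2 = dr^2 + r^2 dθ^2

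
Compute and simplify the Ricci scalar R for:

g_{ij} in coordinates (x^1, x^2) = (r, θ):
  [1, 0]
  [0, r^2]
Non-zero Christoffel symbols (Γ^k_{ij} = Γ^k_{ji}):
Γ^r_{θ θ} = -r
Γ^θ_{r θ} = 1/r
Ricci tensor (R_{ij} = R^k_{ikj}): R_{rr} = 0, R_{rθ} = 0, R_{θθ} = 0
Inverse metric: g^{rr} = 1, g^{θθ} = 1/r^2
R = g^{ij} R_{ij} = (1)(0) + (1/r^2)(0) = 0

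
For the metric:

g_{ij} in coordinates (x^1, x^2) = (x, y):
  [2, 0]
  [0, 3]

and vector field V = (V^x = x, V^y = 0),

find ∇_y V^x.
All Christoffel symbols are zero.
∇_y V^x = ∂_y V^x + Γ^x_{y j} V^j
  = (0) + (0)(x) + (0)(0)
  = 0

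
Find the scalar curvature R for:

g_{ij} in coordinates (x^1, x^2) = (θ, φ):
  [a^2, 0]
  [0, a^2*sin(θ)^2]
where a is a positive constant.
Non-zero Christoffel symbols (Γ^k_{ij} = Γ^k_{ji}):
Γ^θ_{φ φ} = -sin(2*θ)/2
Γ^φ_{θ φ} = 1/tan(θ)
Ricci tensor (R_{ij} = R^k_{ikj}): R_{θθ} = 1, R_{θφ} = 0, R_{φφ} = sin(θ)^2
Inverse metric: g^{θθ} = 1/a^2, g^{φφ} = 1/(a^2*sin(θ)^2)
R = g^{ij} R_{ij} = (1/a^2)(1) + (1/(a^2*sin(θ)^2))(sin(θ)^2) = 2/a^2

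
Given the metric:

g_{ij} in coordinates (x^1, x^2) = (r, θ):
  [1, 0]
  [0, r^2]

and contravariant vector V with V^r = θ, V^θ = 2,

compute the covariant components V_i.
V_i = g_{ij} V^j:
V_r = (1)(θ) + (0)(2) = θ
V_θ = (0)(θ) + (r^2)(2) = 2*r^2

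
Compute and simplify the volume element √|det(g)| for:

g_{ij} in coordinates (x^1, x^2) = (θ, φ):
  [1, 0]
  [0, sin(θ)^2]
det(g) = sin(θ)^2
√|det(g)| = sin(θ) (taking 0 < θ < π so that |sin(θ)| = sin(θ))
Volume element: dV = sin(θ) dθ dφ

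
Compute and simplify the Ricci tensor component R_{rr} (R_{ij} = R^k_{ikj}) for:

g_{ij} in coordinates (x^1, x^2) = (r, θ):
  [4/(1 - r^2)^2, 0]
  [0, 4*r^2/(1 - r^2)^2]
Non-zero Christoffel symbols (Γ^k_{ij} = Γ^k_{ji}):
Γ^r_{r r} = 2*r/(1 - r^2)
Γ^r_{θ θ} = (r^3 + r)/(r^2 - 1)
Γ^θ_{r θ} = (-r^2 - 1)/(r^3 - r)
R^r_{r r r} = 0 (a repeated index in an antisymmetric pair)
R^θ_{r θ r} = ∂_θ Γ^θ_{r r} - ∂_r Γ^θ_{r θ} + Γ^θ_{θ m} Γ^m_{r r} - Γ^θ_{r m} Γ^m_{r θ}
  = (0) - ((r^4 + 4*r^2 - 1)/(r^3 - r)^2) + (2*(r^2 + 1)/(r^2 - 1)^2) - ((r^2 + 1)^2/(r^3 - r)^2) = -4/(r^2 - 1)^2
R_{rr} = R^r_{r r r} + R^θ_{r θ r} = (0) + (-4/(r^2 - 1)^2) = -4/(r^2 - 1)^2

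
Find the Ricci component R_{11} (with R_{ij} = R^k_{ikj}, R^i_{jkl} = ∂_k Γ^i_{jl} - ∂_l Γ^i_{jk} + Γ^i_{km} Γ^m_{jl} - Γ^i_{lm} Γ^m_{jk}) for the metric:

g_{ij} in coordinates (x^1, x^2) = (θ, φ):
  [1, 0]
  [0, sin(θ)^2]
Non-zero Christoffel symbols (Γ^k_{ij} = Γ^k_{ji}):
Γ^θ_{φ φ} = -sin(2*θ)/2
Γ^φ_{θ φ} = 1/tan(θ)
R^θ_{θ θ θ} = 0 (a repeated index in an antisymmetric pair)
R^φ_{θ φ θ} = ∂_φ Γ^φ_{θ θ} - ∂_θ Γ^φ_{θ φ} + Γ^φ_{φ m} Γ^m_{θ θ} - Γ^φ_{θ m} Γ^m_{θ φ}
  = (0) - (-1/sin(θ)^2) + (0) - (1/tan(θ)^2) = 1
R_{θθ} = R^θ_{θ θ θ} + R^φ_{θ φ θ} = (0) + (1) = 1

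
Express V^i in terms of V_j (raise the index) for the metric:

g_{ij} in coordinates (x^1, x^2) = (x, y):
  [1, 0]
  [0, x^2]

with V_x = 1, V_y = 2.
Inverse metric (diagonal): g^{xx} = 1, g^{yy} = 1/x^2
V^i = g^{ij} V_j:
V^x = (1)(1) + (0)(2) = 1
V^y = (0)(1) + (1/x^2)(2) = 2/x^2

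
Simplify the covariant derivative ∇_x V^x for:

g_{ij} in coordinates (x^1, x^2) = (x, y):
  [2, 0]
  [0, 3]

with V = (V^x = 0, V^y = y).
All Christoffel symbols are zero.
∇_x V^x = ∂_x V^x + Γ^x_{x j} V^j
  = (0) + (0)(0) + (0)(y)
  = 0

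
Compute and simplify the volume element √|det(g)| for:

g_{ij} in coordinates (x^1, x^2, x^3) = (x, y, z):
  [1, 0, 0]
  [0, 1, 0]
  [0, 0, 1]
det(g) = 1
√|det(g)| = 1
Volume element: dV = 1 dx dy dz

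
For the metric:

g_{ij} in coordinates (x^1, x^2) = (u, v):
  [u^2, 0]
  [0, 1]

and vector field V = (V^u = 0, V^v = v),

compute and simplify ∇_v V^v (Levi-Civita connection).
Non-zero Christoffel symbols:
Γ^u_{u u} = 1/u
∇_v V^v = ∂_v V^v + Γ^v_{v j} V^j
  = (1) + (0)(0) + (0)(v)
  = 1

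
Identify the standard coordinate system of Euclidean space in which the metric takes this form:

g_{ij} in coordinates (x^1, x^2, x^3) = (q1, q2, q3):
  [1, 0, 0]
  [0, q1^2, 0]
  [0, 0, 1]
The line element ds^2 = dq1^2 + q1^2 dq2^2 + dq3^2 is dr^2 + r^2 dθ^2 + dz^2 with q1 = r, q2 = θ, q3 = z.
cylindrical coordinates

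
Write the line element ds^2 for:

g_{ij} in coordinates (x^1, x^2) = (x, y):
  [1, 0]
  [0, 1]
ds^2 = g_{ij} dx^i dx^j; only the non-zero components contribute.
ds^2 = dx^2 + dy^2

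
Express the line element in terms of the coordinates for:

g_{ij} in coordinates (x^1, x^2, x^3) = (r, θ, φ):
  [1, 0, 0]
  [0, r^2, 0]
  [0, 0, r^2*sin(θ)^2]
ds^2 = g_{ij} dx^i dx^j; only the non-zero components contribute.
ds^2 = dr^2 + r^2 dθ^2 + r^2*sin(θ)^2 dφ^2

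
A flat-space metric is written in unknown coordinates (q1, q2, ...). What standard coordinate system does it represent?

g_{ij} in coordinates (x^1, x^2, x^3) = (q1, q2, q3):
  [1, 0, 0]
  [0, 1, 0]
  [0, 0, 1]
All components are constant and the metric is the identity, i.e. orthonormal rectilinear coordinates.
Cartesian (3D) coordinates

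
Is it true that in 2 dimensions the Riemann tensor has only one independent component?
The number of independent components is n^2(n^2-1)/12 = 4·3/12 = 1 for n = 2 (e.g. R_{1212}).
Yes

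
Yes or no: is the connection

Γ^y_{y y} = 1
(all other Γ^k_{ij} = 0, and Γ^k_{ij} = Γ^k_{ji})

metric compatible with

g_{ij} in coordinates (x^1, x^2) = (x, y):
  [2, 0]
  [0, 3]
Using ∇_k g_{ij} = ∂_k g_{ij} - Γ^m_{ki} g_{mj} - Γ^m_{kj} g_{im}:
∇_y g_{yy} = (0) - (3) - (3) = -6 ≠ 0
So the connection is not metric compatible (it is not the Levi-Civita connection).
No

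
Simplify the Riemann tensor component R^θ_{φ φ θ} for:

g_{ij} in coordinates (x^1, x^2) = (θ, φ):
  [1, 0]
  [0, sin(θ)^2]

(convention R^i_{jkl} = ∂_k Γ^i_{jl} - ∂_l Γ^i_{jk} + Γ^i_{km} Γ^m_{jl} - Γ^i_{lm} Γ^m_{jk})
Non-zero Christoffel symbols (Γ^k_{ij} = Γ^k_{ji}):
Γ^θ_{φ φ} = -sin(2*θ)/2
Γ^φ_{θ φ} = 1/tan(θ)
R^θ_{φ φ θ} = ∂_φ Γ^θ_{φ θ} - ∂_θ Γ^θ_{φ φ} + Γ^θ_{φ m} Γ^m_{φ θ} - Γ^θ_{θ m} Γ^m_{φ φ}
  = (0) - (-cos(2*θ)) + (-cos(θ)^2) - (0) = -sin(θ)^2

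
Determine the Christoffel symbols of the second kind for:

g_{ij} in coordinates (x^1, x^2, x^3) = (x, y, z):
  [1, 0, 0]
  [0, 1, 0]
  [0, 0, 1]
Using Γ^k_{ij} = (1/2) g^{km} (∂_i g_{mj} + ∂_j g_{mi} - ∂_m g_{ij}); the metric is diagonal, so only the m = k term contributes.
Every metric component is constant, so all ∂_m g_{ij} = 0 and every Christoffel symbol vanishes.
All Christoffel symbols are zero.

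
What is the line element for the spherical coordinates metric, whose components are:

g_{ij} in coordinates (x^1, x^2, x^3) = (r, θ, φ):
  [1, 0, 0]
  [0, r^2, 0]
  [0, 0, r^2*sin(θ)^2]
ds^2 = g_{ij} dx^i dx^j; only the non-zero components contribute.
ds^2 = dr^2 + r^2 dθ^2 + r^2*sin(θ)^2 dφ^2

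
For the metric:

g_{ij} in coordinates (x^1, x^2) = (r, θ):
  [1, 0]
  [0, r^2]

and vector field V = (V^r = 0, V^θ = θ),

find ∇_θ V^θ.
Non-zero Christoffel symbols:
Γ^r_{θ θ} = -r
Γ^θ_{r θ} = 1/r
∇_θ V^θ = ∂_θ V^θ + Γ^θ_{θ j} V^j
  = (1) + (1/r)(0) + (0)(θ)
  = 1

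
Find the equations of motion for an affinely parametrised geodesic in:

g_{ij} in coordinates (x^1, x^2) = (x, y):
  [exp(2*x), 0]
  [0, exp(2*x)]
Geodesic equation: d^2x^k/dλ^2 + Γ^k_{ij} (dx^i/dλ)(dx^j/dλ) = 0.
Non-zero Christoffel symbols:
Γ^x_{x x} = 1
Γ^x_{y y} = -1
Γ^y_{x y} = 1
Substituting (the symmetric pair Γ^k_{ij}, Γ^k_{ji} combines into a factor 2):
d^2x/dλ^2 + (dx/dλ)^2 - (dy/dλ)^2 = 0
d^2y/dλ^2 + 2 (dx/dλ)(dy/dλ) = 0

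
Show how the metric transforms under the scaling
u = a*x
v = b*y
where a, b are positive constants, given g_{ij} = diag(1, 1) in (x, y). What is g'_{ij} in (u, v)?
Invert the transformation: x = u/a, y = v/b
g'_{ij} = (∂x^k/∂x'^i)(∂x^l/∂x'^j) g_{kl}; with g_{kl} = δ_{kl} this is Σ_k (∂x^k/∂x'^i)(∂x^k/∂x'^j).
Jacobian: ∂x/∂u = 1/a, ∂x/∂v = 0, ∂y/∂u = 0, ∂y/∂v = 1/b
g'_{uu} = (1/a)(1/a) + (0)(0) = 1/a^2
g'_{uv} = (1/a)(0) + (0)(1/b) = 0
g'_{vv} = (0)(0) + (1/b)(1/b) = 1/b^2
g'_{ij} = diag(1/a^2, 1/b^2)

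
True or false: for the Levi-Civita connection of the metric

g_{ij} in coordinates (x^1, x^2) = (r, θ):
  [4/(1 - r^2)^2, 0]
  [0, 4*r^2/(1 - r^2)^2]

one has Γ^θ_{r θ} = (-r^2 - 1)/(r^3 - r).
Γ^θ_{r θ} = (1/2) g^{θθ} (∂_r g_{θθ} + ∂_θ g_{θr} - ∂_θ g_{rθ}) = (1/2)((1 - r^2)^2/(4*r^2))((-8*(r^3 + r)/(r^2 - 1)^3) + (0) - (0)) = (-r^2 - 1)/(r^3 - r)
This equals the proposed value (-r^2 - 1)/(r^3 - r).
True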